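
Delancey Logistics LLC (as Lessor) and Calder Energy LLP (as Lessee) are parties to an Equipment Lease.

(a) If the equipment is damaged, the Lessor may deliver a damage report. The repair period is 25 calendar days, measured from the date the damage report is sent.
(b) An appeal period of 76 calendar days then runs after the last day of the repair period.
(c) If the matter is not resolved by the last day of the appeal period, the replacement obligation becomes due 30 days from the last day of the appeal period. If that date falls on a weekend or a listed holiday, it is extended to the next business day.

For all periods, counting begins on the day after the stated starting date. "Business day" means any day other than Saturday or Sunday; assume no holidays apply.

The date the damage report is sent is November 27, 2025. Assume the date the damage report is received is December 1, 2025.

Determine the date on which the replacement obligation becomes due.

The last day of the repair period: November 27, 2025 + 25 days = December 22, 2025.
The last day of the appeal period: December 22, 2025 + 76 days = March 8, 2026.
Adding 30 calendar days to March 8, 2026 gives April 7, 2026, which is the date on which the replacement obligation becomes due. April 7, 2026 is a Tuesday, so no roll-forward applies.

April 7, 2026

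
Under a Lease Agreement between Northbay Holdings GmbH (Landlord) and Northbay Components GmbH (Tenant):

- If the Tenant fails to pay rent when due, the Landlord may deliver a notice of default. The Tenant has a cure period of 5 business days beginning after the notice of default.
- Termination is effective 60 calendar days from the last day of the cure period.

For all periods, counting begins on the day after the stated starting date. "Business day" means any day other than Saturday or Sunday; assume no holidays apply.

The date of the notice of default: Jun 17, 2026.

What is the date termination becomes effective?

Aug 23, 2026

The last day of the cure period: 5 business days after Wednesday, Jun 17, 2026, skipping weekends — Jun 18, Jun 19, Jun 22, Jun 23, Jun 24 — lands on Wednesday, Jun 24, 2026.
The date termination becomes effective: 60 calendar days after Jun 24, 2026 is Aug 23, 2026.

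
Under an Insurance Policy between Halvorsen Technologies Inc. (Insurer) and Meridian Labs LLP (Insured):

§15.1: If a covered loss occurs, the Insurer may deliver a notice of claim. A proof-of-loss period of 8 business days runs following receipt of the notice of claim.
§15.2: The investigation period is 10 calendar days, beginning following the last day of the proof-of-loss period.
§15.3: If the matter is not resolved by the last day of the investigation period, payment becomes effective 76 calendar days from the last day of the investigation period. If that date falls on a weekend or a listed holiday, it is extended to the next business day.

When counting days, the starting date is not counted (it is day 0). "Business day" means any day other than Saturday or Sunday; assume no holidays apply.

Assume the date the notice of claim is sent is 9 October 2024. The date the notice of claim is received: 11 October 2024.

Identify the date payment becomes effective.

17 January 2025

The last day of the proof-of-loss period: counting 8 business days from Friday, 11 October 2024 (Oct 14, Oct 15, Oct 16, Oct 17, Oct 18, Oct 21, Oct 22, Oct 23, skipping weekends) reaches Wednesday, 23 October 2024.
Adding 10 calendar days to 23 October 2024 gives 2 November 2024, which is the last day of the investigation period.
The date payment becomes effective: 76 calendar days after 2 November 2024 is 17 January 2025. 17 January 2025 is a Friday, so no roll-forward applies.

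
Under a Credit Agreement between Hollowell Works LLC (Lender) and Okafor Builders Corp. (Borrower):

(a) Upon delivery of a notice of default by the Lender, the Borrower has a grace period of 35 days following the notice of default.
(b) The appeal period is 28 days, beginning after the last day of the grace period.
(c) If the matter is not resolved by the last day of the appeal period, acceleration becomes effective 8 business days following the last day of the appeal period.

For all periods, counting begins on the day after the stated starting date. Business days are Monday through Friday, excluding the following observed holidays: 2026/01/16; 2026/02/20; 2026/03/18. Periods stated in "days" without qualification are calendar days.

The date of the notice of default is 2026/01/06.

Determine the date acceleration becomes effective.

The last day of the grace period: 35 calendar days after 2026/01/06 is 2026/02/10.
The last day of the appeal period: 2026/02/10 + 28 days = 2026/03/10.
The date acceleration becomes effective: counting 8 business days from Tuesday, 2026/03/10 (Mar 11, Mar 12, Mar 13, Mar 16, Mar 17, Mar 19, Mar 20, Mar 23, skipping weekends and the listed holiday on Mar 18) reaches Monday, 2026/03/23.

2026/03/23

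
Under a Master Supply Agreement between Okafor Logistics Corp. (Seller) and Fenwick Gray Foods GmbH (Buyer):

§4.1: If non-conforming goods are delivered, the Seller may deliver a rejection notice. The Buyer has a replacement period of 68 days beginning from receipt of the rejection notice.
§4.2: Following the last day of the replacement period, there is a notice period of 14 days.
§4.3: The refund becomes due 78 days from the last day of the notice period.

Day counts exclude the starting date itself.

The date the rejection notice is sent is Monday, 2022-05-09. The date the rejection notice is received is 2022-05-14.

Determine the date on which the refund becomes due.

The last day of the replacement period: 68 calendar days after 2022-05-14 is 2022-07-21.
Adding 14 calendar days to 2022-07-21 gives 2022-08-04, which is the last day of the notice period.
The date on which the refund becomes due: 78 calendar days after 2022-08-04 is 2022-10-21.

2022-10-21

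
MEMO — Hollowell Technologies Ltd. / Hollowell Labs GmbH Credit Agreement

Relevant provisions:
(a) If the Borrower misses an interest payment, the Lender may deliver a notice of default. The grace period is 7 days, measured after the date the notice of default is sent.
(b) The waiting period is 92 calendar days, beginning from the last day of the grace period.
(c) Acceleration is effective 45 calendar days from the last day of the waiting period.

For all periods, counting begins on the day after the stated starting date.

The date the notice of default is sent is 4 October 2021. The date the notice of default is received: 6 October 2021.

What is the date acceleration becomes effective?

25 February 2022

The last day of the grace period: 4 October 2021 + 7 days = 11 October 2021.
The last day of the waiting period: 11 October 2021 + 92 days = 11 January 2022.
The date acceleration becomes effective: 45 calendar days after 11 January 2022 is 25 February 2022.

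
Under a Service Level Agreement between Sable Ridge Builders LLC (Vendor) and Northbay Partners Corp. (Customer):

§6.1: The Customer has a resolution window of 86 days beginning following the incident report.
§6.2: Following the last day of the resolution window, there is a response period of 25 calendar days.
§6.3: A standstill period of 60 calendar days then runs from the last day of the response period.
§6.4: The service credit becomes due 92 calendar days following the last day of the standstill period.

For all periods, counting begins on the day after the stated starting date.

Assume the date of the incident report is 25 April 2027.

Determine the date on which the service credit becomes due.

Adding 86 calendar days to 25 April 2027 gives 20 July 2027, which is the last day of the resolution window.
The last day of the response period: 20 July 2027 + 25 days = 14 August 2027.
Adding 60 calendar days to 14 August 2027 gives 13 October 2027, which is the last day of the standstill period.
The date on which the service credit becomes due: 92 calendar days after 13 October 2027 is 13 January 2028.

13 January 2028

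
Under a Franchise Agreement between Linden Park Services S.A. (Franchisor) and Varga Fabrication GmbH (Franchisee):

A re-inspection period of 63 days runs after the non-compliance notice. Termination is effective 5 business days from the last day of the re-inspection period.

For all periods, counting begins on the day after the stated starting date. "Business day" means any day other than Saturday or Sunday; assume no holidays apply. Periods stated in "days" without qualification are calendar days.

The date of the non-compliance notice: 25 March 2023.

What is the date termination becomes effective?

2 June 2023

Adding 63 calendar days to 25 March 2023 gives 27 May 2023, which is the last day of the re-inspection period.
The date termination becomes effective: counting 5 business days from Saturday, 27 May 2023 (May 29, May 30, May 31, Jun 1, Jun 2, skipping weekends) reaches Friday, 2 June 2023.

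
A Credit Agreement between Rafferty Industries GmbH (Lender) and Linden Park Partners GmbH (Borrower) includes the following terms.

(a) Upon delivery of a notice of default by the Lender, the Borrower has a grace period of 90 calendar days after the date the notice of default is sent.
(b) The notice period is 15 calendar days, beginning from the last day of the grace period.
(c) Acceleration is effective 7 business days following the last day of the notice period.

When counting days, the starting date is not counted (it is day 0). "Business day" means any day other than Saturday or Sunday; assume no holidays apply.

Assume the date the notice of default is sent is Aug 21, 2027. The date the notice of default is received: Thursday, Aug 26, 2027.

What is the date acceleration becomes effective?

Dec 14, 2027

The last day of the grace period: Aug 21, 2027 + 90 days = Nov 19, 2027.
Adding 15 calendar days to Nov 19, 2027 gives Dec 4, 2027, which is the last day of the notice period.
The date acceleration becomes effective: 7 business days after Saturday, Dec 4, 2027, skipping weekends — Dec 6, Dec 7, Dec 8, Dec 9, Dec 10, Dec 13, Dec 14 — lands on Tuesday, Dec 14, 2027.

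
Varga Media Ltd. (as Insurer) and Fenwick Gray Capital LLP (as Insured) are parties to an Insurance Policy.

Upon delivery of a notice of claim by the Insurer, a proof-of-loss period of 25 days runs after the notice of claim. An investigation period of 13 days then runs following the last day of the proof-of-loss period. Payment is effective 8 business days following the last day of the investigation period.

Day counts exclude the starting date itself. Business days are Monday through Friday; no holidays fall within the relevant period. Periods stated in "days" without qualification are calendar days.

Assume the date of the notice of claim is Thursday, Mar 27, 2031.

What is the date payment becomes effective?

May 14, 2031

The last day of the proof-of-loss period: 25 calendar days after Mar 27, 2031 is Apr 21, 2031.
The last day of the investigation period: Apr 21, 2031 + 13 days = May 4, 2031.
From Sunday, May 4, 2031, 8 business days (May 5, May 6, May 7, May 8, May 9, May 12, May 13, May 14, skipping weekends) brings us to Wednesday, May 14, 2031, which is the date payment becomes effective.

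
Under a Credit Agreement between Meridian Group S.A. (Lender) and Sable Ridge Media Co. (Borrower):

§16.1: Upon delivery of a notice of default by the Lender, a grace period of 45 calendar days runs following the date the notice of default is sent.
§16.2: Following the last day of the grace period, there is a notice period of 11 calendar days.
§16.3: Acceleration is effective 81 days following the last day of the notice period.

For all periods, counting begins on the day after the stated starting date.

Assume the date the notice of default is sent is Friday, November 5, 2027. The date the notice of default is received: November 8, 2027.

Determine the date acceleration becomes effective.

March 21, 2028

Adding 45 calendar days to November 5, 2027 gives December 20, 2027, which is the last day of the grace period.
Adding 11 calendar days to December 20, 2027 gives December 31, 2027, which is the last day of the notice period.
Adding 81 calendar days to December 31, 2027 gives March 21, 2028, which is the date acceleration becomes effective.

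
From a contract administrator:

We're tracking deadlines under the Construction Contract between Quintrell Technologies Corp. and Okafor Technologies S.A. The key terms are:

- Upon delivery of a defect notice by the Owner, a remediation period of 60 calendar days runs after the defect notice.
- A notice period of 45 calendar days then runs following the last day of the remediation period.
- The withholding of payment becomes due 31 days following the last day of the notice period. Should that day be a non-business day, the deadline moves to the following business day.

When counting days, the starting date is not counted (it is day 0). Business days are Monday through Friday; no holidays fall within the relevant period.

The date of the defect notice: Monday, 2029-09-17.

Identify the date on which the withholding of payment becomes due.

2030-01-31

Adding 60 calendar days to 2029-09-17 gives 2029-11-16, which is the last day of the remediation period.
The last day of the notice period: 2029-11-16 + 45 days = 2029-12-31.
The date on which the withholding of payment becomes due: 2029-12-31 + 31 days = 2030-01-31. 2030-01-31 is a Thursday, so no roll-forward applies.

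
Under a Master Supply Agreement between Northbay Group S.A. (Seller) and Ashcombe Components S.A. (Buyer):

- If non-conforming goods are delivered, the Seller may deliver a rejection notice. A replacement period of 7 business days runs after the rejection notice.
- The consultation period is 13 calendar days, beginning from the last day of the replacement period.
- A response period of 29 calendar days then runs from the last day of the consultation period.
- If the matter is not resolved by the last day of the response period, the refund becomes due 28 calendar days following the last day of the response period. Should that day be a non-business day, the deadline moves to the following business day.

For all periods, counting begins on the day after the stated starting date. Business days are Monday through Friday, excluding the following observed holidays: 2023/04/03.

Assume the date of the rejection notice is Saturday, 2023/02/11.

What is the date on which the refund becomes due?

2023/05/02

The last day of the replacement period: 7 business days after Saturday, 2023/02/11, skipping weekends — Feb 13, Feb 14, Feb 15, Feb 16, Feb 17, Feb 20, Feb 21 — lands on Tuesday, 2023/02/21.
Adding 13 calendar days to 2023/02/21 gives 2023/03/06, which is the last day of the consultation period.
The last day of the response period: 29 calendar days after 2023/03/06 is 2023/04/04.
The date on which the refund becomes due: 2023/04/04 + 28 days = 2023/05/02. 2023/05/02 is a Tuesday and is not a listed holiday, so no roll-forward applies.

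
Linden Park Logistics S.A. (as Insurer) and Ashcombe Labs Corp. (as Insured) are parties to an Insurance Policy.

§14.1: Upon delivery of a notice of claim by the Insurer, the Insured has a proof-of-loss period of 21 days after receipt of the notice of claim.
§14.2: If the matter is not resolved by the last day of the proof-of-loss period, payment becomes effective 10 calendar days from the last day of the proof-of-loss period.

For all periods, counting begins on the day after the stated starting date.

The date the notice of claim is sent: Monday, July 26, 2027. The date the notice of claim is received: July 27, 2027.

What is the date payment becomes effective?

The last day of the proof-of-loss period: July 27, 2027 + 21 days = August 17, 2027.
The date payment becomes effective: 10 calendar days after August 17, 2027 is August 27, 2027.

August 27, 2027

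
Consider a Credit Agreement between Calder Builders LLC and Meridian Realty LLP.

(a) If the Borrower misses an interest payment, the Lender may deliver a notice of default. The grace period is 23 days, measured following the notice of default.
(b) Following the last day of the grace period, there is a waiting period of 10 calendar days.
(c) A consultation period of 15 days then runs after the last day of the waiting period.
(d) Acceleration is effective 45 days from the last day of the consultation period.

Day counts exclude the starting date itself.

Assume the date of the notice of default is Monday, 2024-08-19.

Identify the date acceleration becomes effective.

The last day of the grace period: 23 calendar days after 2024-08-19 is 2024-09-11.
The last day of the waiting period: 2024-09-11 + 10 days = 2024-09-21.
Adding 15 calendar days to 2024-09-21 gives 2024-10-06, which is the last day of the consultation period.
The date acceleration becomes effective: 45 calendar days after 2024-10-06 is 2024-11-20.

2024-11-20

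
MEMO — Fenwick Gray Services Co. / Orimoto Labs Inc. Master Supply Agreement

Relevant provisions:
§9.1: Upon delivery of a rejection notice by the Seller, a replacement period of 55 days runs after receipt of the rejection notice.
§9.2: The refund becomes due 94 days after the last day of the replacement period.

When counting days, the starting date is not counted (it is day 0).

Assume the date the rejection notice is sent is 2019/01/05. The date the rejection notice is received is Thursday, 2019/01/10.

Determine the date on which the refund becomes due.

The last day of the replacement period: 55 calendar days after 2019/01/10 is 2019/03/06.
The date on which the refund becomes due: 94 calendar days after 2019/03/06 is 2019/06/08.

2019/06/08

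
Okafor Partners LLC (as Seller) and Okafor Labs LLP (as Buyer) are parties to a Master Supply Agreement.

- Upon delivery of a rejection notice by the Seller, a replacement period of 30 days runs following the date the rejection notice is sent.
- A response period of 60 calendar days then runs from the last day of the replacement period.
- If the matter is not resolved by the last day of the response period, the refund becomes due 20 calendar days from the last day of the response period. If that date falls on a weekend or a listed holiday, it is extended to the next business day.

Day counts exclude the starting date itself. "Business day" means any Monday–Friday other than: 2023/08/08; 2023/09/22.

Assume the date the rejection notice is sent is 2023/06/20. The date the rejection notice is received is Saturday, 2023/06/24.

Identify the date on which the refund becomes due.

Adding 30 calendar days to 2023/06/20 gives 2023/07/20, which is the last day of the replacement period.
The last day of the response period: 2023/07/20 + 60 days = 2023/09/18.
The date on which the refund becomes due: 20 calendar days after 2023/09/18 is 2023/10/08. That falls on a Sunday, so it rolls to the next business day, Monday, 2023/10/09.

2023/10/09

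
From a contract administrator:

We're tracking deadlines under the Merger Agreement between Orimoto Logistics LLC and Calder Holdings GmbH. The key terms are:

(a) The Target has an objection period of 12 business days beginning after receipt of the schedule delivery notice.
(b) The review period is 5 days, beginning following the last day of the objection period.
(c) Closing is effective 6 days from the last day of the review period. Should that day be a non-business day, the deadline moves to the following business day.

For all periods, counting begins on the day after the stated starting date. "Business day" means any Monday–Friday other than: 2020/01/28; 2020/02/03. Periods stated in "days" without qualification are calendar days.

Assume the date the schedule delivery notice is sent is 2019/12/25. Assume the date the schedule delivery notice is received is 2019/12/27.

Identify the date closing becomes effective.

The last day of the objection period: counting 12 business days from Friday, 2019/12/27 (Dec 30, Dec 31, Jan 1, Jan 2, …, Jan 10, Jan 13, Jan 14, skipping weekends) reaches Tuesday, 2020/01/14.
The last day of the review period: 5 calendar days after 2020/01/14 is 2020/01/19.
The date closing becomes effective: 6 calendar days after 2020/01/19 is 2020/01/25. That falls on a Saturday, so it rolls to the next business day, Monday, 2020/01/27.

2020/01/27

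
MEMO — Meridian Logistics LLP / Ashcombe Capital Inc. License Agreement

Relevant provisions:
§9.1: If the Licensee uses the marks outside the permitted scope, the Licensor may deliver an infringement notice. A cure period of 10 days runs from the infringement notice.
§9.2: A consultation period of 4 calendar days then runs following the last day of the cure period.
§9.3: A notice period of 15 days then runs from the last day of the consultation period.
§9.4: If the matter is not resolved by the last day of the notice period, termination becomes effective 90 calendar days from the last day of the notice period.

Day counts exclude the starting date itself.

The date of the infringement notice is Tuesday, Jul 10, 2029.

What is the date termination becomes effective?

Nov 6, 2029

Adding 10 calendar days to Jul 10, 2029 gives Jul 20, 2029, which is the last day of the cure period.
The last day of the consultation period: 4 calendar days after Jul 20, 2029 is Jul 24, 2029.
Adding 15 calendar days to Jul 24, 2029 gives Aug 8, 2029, which is the last day of the notice period.
Adding 90 calendar days to Aug 8, 2029 gives Nov 6, 2029, which is the date termination becomes effective.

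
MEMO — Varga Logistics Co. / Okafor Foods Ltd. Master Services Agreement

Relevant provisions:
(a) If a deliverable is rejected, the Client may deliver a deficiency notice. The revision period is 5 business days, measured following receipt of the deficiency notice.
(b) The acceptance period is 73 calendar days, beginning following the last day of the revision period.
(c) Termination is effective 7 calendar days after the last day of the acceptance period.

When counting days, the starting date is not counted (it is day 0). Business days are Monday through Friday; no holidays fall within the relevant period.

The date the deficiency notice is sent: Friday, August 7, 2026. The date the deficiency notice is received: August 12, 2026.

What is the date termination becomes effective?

The last day of the revision period: counting 5 business days from Wednesday, August 12, 2026 (Aug 13, Aug 14, Aug 17, Aug 18, Aug 19, skipping weekends) reaches Wednesday, August 19, 2026.
The last day of the acceptance period: August 19, 2026 + 73 days = October 31, 2026.
The date termination becomes effective: 7 calendar days after October 31, 2026 is November 7, 2026.

November 7, 2026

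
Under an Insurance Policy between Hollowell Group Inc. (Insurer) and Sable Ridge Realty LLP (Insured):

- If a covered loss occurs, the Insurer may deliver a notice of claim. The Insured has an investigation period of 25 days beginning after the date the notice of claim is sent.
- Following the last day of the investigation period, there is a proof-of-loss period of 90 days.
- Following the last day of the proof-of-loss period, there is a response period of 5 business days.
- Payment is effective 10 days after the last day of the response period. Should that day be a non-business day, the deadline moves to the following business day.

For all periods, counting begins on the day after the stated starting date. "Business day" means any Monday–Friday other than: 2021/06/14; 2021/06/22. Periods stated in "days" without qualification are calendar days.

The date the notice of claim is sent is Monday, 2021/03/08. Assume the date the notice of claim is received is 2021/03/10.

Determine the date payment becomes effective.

2021/07/19

The last day of the investigation period: 25 calendar days after 2021/03/08 is 2021/04/02.
Adding 90 calendar days to 2021/04/02 gives 2021/07/01, which is the last day of the proof-of-loss period.
The last day of the response period: 5 business days after Thursday, 2021/07/01, skipping weekends — Jul 2, Jul 5, Jul 6, Jul 7, Jul 8 — lands on Thursday, 2021/07/08.
The date payment becomes effective: 2021/07/08 + 10 days = 2021/07/18. That falls on a Sunday, so it rolls to the next business day, Monday, 2021/07/19.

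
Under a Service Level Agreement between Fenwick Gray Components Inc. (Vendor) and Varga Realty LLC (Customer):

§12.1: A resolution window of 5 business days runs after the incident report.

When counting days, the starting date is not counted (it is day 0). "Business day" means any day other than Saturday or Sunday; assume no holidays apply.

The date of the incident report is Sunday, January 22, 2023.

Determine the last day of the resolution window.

The last day of the resolution window: 5 business days after Sunday, January 22, 2023, skipping weekends — Jan 23, Jan 24, Jan 25, Jan 26, Jan 27 — lands on Friday, January 27, 2023.

January 27, 2023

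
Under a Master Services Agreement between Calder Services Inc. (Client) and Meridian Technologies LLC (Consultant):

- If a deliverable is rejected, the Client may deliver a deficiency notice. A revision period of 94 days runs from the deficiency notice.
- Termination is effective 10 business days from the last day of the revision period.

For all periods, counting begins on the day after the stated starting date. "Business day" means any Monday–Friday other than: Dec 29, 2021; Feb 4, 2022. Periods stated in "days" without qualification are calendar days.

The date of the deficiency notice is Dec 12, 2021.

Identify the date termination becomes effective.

Mar 30, 2022

The last day of the revision period: Dec 12, 2021 + 94 days = Mar 16, 2022.
The date termination becomes effective: counting 10 business days from Wednesday, Mar 16, 2022 (Mar 17, Mar 18, Mar 21, Mar 22, Mar 23, Mar 24, Mar 25, Mar 28, Mar 29, Mar 30, skipping weekends) reaches Wednesday, Mar 30, 2022.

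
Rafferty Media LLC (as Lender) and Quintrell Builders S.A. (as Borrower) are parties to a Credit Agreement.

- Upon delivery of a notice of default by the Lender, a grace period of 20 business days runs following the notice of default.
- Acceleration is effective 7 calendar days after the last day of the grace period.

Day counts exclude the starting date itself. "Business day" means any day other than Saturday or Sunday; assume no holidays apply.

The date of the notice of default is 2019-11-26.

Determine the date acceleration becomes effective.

2019-12-31

The last day of the grace period: 20 business days after Tuesday, 2019-11-26, skipping weekends — Nov 27, Nov 28, Nov 29, Dec 2, …, Dec 20, Dec 23, Dec 24 — lands on Tuesday, 2019-12-24.
The date acceleration becomes effective: 2019-12-24 + 7 days = 2019-12-31.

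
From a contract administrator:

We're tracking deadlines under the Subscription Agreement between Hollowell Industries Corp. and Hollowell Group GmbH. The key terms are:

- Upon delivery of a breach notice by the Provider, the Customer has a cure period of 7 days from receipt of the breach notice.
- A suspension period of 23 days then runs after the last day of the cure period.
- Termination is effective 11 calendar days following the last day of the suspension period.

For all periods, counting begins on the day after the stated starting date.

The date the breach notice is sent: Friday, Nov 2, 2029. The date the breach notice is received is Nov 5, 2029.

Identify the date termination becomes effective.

Dec 16, 2029

Adding 7 calendar days to Nov 5, 2029 gives Nov 12, 2029, which is the last day of the cure period.
The last day of the suspension period: 23 calendar days after Nov 12, 2029 is Dec 5, 2029.
The date termination becomes effective: 11 calendar days after Dec 5, 2029 is Dec 16, 2029.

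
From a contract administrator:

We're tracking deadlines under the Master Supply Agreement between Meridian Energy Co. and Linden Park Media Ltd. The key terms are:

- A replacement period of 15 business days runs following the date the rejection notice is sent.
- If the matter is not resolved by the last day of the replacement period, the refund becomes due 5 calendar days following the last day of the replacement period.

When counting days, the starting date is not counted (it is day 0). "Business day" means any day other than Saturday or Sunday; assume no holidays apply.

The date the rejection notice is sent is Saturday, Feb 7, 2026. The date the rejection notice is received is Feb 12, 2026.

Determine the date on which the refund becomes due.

The last day of the replacement period: counting 15 business days from Saturday, Feb 7, 2026 (Feb 9, Feb 10, Feb 11, Feb 12, …, Feb 25, Feb 26, Feb 27, skipping weekends) reaches Friday, Feb 27, 2026.
The date on which the refund becomes due: 5 calendar days after Feb 27, 2026 is Mar 4, 2026.

Mar 4, 2026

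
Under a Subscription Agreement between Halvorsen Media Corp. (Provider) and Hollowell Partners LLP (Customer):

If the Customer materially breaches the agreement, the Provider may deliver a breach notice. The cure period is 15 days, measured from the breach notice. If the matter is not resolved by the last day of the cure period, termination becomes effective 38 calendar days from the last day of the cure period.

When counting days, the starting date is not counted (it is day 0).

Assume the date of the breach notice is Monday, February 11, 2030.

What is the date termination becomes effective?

April 5, 2030

The last day of the cure period: 15 calendar days after February 11, 2030 is February 26, 2030.
The date termination becomes effective: February 26, 2030 + 38 days = April 5, 2030.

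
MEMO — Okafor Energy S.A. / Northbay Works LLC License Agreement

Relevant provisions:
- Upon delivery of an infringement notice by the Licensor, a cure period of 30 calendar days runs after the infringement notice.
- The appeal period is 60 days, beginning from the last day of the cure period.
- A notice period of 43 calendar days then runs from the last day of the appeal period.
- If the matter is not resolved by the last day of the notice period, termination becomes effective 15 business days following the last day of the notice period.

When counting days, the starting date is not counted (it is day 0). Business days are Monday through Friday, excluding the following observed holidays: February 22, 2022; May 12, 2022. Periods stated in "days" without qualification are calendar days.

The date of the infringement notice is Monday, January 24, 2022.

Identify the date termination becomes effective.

June 27, 2022

The last day of the cure period: 30 calendar days after January 24, 2022 is February 23, 2022.
The last day of the appeal period: 60 calendar days after February 23, 2022 is April 24, 2022.
Adding 43 calendar days to April 24, 2022 gives June 6, 2022, which is the last day of the notice period.
The date termination becomes effective: counting 15 business days from Monday, June 6, 2022 (Jun 7, Jun 8, Jun 9, Jun 10, …, Jun 23, Jun 24, Jun 27, skipping weekends) reaches Monday, June 27, 2022.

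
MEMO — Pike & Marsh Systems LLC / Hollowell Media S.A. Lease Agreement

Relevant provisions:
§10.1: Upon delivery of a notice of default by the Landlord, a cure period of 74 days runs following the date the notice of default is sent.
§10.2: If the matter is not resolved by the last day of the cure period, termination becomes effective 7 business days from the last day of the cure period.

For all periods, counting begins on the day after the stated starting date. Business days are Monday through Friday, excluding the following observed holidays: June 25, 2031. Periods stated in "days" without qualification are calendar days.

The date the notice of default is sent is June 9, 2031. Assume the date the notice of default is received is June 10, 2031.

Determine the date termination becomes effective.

September 2, 2031

The last day of the cure period: June 9, 2031 + 74 days = August 22, 2031.
The date termination becomes effective: 7 business days after Friday, August 22, 2031, skipping weekends — Aug 25, Aug 26, Aug 27, Aug 28, Aug 29, Sep 1, Sep 2 — lands on Tuesday, September 2, 2031.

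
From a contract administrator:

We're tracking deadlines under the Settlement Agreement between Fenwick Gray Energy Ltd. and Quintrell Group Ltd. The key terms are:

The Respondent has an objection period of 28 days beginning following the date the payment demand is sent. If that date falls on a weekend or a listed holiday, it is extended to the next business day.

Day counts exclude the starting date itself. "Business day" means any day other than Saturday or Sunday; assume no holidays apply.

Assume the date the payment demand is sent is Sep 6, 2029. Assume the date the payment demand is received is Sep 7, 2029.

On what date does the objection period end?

Adding 28 calendar days to Sep 6, 2029 gives Oct 4, 2029, which is the last day of the objection period. Oct 4, 2029 is a Thursday, so no roll-forward applies.

Oct 4, 2029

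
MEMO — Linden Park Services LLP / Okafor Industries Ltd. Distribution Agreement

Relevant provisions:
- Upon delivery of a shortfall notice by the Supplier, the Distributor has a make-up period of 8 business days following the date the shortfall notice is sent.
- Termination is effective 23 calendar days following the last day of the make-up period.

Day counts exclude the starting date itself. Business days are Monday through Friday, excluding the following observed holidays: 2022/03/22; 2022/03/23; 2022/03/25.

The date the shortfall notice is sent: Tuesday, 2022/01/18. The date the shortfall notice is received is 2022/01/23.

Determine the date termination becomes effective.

The last day of the make-up period: 8 business days after Tuesday, 2022/01/18, skipping weekends — Jan 19, Jan 20, Jan 21, Jan 24, Jan 25, Jan 26, Jan 27, Jan 28 — lands on Friday, 2022/01/28.
The date termination becomes effective: 23 calendar days after 2022/01/28 is 2022/02/20.

2022/02/20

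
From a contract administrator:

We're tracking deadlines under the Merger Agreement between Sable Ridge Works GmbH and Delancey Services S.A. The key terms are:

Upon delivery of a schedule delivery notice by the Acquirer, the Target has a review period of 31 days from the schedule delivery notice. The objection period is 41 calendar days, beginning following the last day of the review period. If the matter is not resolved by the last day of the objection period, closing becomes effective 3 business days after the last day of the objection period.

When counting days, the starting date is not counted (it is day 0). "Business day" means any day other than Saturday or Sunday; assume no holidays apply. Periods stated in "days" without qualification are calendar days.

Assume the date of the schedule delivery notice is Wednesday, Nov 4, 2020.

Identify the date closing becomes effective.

Jan 20, 2021

The last day of the review period: Nov 4, 2020 + 31 days = Dec 5, 2020.
The last day of the objection period: 41 calendar days after Dec 5, 2020 is Jan 15, 2021.
The date closing becomes effective: counting 3 business days from Friday, Jan 15, 2021 (Jan 18, Jan 19, Jan 20, skipping weekends) reaches Wednesday, Jan 20, 2021.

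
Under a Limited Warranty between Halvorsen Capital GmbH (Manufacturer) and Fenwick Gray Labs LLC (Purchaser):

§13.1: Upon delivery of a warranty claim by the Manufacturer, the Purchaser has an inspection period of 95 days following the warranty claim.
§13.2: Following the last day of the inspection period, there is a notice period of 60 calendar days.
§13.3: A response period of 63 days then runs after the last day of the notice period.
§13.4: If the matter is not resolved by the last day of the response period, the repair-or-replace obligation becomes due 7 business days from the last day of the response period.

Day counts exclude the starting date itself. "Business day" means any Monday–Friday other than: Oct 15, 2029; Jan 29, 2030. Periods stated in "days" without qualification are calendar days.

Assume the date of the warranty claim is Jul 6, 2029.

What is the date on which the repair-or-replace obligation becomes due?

Feb 19, 2030

The last day of the inspection period: 95 calendar days after Jul 6, 2029 is Oct 9, 2029.
The last day of the notice period: 60 calendar days after Oct 9, 2029 is Dec 8, 2029.
The last day of the response period: Dec 8, 2029 + 63 days = Feb 9, 2030.
The date on which the repair-or-replace obligation becomes due: 7 business days after Saturday, Feb 9, 2030, skipping weekends — Feb 11, Feb 12, Feb 13, Feb 14, Feb 15, Feb 18, Feb 19 — lands on Tuesday, Feb 19, 2030.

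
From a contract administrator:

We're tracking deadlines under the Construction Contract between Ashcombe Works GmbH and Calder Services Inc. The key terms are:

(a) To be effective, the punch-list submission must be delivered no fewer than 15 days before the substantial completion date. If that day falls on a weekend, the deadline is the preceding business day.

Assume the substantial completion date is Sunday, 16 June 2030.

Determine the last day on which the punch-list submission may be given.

31 May 2030

16 June 2030 minus 15 days is 1 June 2030. That is a Saturday, so the deadline moves back to Friday, 31 May 2030.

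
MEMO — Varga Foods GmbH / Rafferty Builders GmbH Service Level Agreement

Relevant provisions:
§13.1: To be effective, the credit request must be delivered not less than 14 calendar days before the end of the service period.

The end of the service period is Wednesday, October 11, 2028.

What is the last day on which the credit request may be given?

October 11, 2028 minus 14 days is September 27, 2028.

September 27, 2028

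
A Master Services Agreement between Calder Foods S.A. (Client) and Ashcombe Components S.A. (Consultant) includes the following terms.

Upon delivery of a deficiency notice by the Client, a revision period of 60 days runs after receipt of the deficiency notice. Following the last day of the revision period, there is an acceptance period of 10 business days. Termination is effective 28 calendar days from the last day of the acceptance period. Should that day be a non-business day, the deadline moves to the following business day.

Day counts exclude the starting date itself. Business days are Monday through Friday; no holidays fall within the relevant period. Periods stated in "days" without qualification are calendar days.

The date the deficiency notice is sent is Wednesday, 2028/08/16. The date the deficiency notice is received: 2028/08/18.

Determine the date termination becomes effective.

Adding 60 calendar days to 2028/08/18 gives 2028/10/17, which is the last day of the revision period.
The last day of the acceptance period: counting 10 business days from Tuesday, 2028/10/17 (Oct 18, Oct 19, Oct 20, Oct 23, Oct 24, Oct 25, Oct 26, Oct 27, Oct 30, Oct 31, skipping weekends) reaches Tuesday, 2028/10/31.
The date termination becomes effective: 2028/10/31 + 28 days = 2028/11/28. 2028/11/28 is a Tuesday, so no roll-forward applies.

2028/11/28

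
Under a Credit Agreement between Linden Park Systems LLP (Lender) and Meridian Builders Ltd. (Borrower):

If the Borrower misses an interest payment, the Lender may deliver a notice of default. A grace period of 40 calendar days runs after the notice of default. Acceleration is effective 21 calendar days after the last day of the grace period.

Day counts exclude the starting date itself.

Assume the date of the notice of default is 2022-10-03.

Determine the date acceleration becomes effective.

The last day of the grace period: 2022-10-03 + 40 days = 2022-11-12.
The date acceleration becomes effective: 21 calendar days after 2022-11-12 is 2022-12-03.

2022-12-03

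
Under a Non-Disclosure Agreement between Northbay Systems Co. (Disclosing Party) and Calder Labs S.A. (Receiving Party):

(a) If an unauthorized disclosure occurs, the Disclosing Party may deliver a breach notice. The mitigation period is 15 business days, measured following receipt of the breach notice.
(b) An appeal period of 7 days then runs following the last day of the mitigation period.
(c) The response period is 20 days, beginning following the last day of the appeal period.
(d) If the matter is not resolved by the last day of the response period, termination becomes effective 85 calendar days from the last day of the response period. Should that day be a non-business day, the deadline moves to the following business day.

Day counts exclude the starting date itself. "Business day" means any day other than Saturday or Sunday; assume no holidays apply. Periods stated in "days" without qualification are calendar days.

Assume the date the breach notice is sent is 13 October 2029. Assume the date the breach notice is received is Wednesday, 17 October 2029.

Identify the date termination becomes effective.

The last day of the mitigation period: 15 business days after Wednesday, 17 October 2029, skipping weekends — Oct 18, Oct 19, Oct 22, Oct 23, …, Nov 5, Nov 6, Nov 7 — lands on Wednesday, 7 November 2029.
Adding 7 calendar days to 7 November 2029 gives 14 November 2029, which is the last day of the appeal period.
The last day of the response period: 20 calendar days after 14 November 2029 is 4 December 2029.
The date termination becomes effective: 4 December 2029 + 85 days = 27 February 2030. 27 February 2030 is a Wednesday, so no roll-forward applies.

27 February 2030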